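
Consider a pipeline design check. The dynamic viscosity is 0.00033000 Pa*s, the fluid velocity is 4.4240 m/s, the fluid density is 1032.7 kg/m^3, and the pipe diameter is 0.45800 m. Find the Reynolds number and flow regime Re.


Step 1: Re = rho*vel*D/mu = 1032.7*4.424*0.458/0.00033 = 6.3408e+06
Step 2: Re = 6.3408e+06 > 4000, so flow is turbulent.
Re = 6.3408e+06 (turbulent)


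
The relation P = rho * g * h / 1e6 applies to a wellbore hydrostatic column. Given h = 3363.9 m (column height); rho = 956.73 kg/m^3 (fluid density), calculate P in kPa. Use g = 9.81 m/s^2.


P = rho * g * h / 1e6
P = 956.73 * 9.81 * 3363.9 / 1e6
P = 31.57196 MPa
Convert: 31.57196 MPa * 1000.0 = 31572 kPa
P = 31572 kPa


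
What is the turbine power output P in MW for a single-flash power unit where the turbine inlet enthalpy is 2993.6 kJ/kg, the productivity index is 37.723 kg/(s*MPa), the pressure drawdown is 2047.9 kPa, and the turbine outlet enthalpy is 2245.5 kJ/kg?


Step 1: mdot = PI * dP / 1000 = 37.723 * 2047.9 / 1000 = 77.25293 kg/s
Step 2: P = mdot*(h_in - h_out)/1000 = 77.25293*(2993.6 - 2245.5)/1000 = 57.793 MW
P = 57.793 MW


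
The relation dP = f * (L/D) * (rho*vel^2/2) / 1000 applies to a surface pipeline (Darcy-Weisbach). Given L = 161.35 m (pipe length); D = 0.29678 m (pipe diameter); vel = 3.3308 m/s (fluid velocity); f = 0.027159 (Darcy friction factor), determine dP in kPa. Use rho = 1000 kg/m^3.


dP = f * (L/D) * (rho*vel^2/2) / 1000
dP = 0.027159 * (161.35/0.29678) * (1000*3.3308^2/2) / 1000
dP = 81.906 kPa


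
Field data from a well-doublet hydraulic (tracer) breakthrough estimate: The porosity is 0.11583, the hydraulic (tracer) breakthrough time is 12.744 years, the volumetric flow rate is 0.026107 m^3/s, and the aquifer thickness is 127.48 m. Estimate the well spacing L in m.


L = sqrt(t_bt*365.25*86400*3*Qv / (pi*hr*phi))
L = sqrt(12.744*365.25*86400*3*0.026107 / (pi*127.48*0.11583))
L = 824.02 m


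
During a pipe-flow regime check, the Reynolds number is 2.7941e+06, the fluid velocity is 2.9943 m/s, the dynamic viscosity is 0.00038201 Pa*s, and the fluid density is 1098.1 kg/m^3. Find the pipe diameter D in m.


D = Re * mu / (rho * vel)
D = 2.7941e+06 * 0.00038201 / (1098.1 * 2.9943)
D = 0.32462 m


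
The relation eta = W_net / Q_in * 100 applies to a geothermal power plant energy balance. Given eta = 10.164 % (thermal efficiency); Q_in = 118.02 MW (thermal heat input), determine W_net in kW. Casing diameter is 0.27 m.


W_net = eta / 100 * Q_in
W_net = 10.164 / 100 * 118.02
W_net = 11.99555 MW
Convert: 11.99555 MW * 1000.0 = 11996 kW
W_net = 11996 kW


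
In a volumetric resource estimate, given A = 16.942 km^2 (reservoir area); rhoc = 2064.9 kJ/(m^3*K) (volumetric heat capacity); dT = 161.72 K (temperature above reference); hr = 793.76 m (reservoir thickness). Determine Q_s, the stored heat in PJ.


Step 1: Vr = A*1e6*hr = 16.942*1e6*793.76 = 1.344788e+10 m^3
Step 2: Q_s = Vr*rhoc*dT/1e12 = 1.344788e+10*2064.9*161.72/1e12 = 4490.7 PJ
Q_s = 4490.7 PJ


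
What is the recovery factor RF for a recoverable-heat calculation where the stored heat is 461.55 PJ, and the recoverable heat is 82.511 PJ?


RF = Q_rec / Q_s
RF = 82.511 / 461.55
RF = 0.17877


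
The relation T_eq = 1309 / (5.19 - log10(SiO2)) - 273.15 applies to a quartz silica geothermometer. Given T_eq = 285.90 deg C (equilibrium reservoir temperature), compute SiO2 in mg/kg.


SiO2 = 10^(5.19 - 1309/(T_eq + 273.15))
SiO2 = 10^(5.19 - 1309/(285.90 + 273.15))
SiO2 = 705.55 mg/kg


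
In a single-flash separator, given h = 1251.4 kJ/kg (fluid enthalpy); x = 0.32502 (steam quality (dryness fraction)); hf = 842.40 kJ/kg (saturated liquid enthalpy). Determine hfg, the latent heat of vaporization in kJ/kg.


hfg = (h - hf) / x
hfg = (1251.4 - 842.40) / 0.32502
hfg = 1258.4 kJ/kg


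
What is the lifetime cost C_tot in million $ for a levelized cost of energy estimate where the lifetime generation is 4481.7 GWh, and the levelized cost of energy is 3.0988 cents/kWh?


C_tot = LCOE / 100 * E_tot
C_tot = 3.0988 / 100 * 4481.7
C_tot = 138.88 million $


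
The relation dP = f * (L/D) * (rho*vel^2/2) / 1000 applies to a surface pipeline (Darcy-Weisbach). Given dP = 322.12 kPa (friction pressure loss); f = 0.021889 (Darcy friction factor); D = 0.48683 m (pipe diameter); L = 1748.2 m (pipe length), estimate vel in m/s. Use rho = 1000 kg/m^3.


vel = sqrt(dP*1000*2*D / (f*L*rho))
vel = sqrt(322.12*1000*2*0.48683 / (0.021889*1748.2*1000))
vel = 2.8629 m/s


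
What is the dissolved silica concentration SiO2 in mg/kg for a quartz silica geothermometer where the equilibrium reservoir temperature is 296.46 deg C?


SiO2 = 10^(5.19 - 1309/(T_eq + 273.15))
SiO2 = 10^(5.19 - 1309/(296.46 + 273.15))
SiO2 = 779.72 mg/kg


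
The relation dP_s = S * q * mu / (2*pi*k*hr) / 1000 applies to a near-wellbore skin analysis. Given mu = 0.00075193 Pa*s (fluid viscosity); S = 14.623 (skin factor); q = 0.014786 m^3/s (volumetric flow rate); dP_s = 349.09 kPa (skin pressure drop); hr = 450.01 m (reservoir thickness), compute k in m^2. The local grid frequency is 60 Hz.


k = S*q*mu / (2*pi*dP_s*1000*hr)
k = 14.623*0.014786*0.00075193 / (2*pi*349.09*1000*450.01)
k = 1.6471e-13 m^2


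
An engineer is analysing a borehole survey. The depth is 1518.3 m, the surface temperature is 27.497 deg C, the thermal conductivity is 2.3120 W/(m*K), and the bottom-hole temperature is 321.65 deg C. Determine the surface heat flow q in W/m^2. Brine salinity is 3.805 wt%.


Step 1: grad = (T_d - T_surf)/d * 1000 = (321.65 - 27.497)/1518.3 * 1000 = 193.7384 deg C/km
Step 2: q = k * grad / 1000 = 2.312 * 193.7384 / 1000 = 0.44792 W/m^2
q = 0.44792 W/m^2


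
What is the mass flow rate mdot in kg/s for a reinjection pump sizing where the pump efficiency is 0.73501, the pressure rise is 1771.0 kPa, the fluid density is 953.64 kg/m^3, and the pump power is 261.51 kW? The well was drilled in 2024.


mdot = P_pump * rho * eta / dP
mdot = 261.51 * 953.64 * 0.73501 / 1771.0
mdot = 103.50 kg/s


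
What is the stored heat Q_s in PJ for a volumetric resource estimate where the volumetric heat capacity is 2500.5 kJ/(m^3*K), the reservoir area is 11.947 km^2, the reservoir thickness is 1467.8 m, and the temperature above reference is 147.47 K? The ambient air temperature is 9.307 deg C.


Step 1: Vr = A*1e6*hr = 11.947*1e6*1467.8 = 1.753581e+10 m^3
Step 2: Q_s = Vr*rhoc*dT/1e12 = 1.753581e+10*2500.5*147.47/1e12 = 6466.3 PJ
Q_s = 6466.3 PJ


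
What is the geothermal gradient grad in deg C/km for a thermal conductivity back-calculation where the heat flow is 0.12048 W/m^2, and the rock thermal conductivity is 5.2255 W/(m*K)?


grad = q / k * 1000
grad = 0.12048 / 5.2255 * 1000
grad = 23.056 deg C/km


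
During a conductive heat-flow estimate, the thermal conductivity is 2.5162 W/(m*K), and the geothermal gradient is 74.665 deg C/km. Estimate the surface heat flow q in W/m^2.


q = k * grad / 1000
q = 2.5162 * 74.665 / 1000
q = 0.18787 W/m^2


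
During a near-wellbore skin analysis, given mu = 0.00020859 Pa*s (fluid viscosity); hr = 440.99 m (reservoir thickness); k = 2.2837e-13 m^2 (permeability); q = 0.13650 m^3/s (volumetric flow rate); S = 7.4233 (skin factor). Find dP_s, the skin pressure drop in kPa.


dP_s = S * q * mu / (2*pi*k*hr) / 1000
dP_s = 7.4233 * 0.13650 * 0.00020859 / (2*pi*2.2837e-13*440.99) / 1000
dP_s = 334.02 kPa


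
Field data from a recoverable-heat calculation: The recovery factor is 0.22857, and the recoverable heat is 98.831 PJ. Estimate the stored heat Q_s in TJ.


Q_s = Q_rec / RF
Q_s = 98.831 / 0.22857
Q_s = 432.3883 PJ
Convert: 432.3883 PJ * 1000.0 = 4.3239e+05 TJ
Q_s = 4.3239e+05 TJ


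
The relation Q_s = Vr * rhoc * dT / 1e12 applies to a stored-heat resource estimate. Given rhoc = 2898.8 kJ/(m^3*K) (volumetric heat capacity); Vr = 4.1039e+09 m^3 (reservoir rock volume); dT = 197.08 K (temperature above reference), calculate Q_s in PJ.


Q_s = Vr * rhoc * dT / 1e12
Q_s = 4.1039e+09 * 2898.8 * 197.08 / 1e12
Q_s = 2344.5 PJ


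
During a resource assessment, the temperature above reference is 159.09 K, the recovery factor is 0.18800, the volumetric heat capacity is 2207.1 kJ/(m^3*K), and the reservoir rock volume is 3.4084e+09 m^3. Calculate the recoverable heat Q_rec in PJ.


Step 1: Q_s = Vr*rhoc*dT/1e12 = 3.4084e+09*2207.1*159.09/1e12 = 1196.783 PJ
Step 2: Q_rec = Q_s * RF = 1196.783 * 0.188 = 225.00 PJ
Q_rec = 225.00 PJ


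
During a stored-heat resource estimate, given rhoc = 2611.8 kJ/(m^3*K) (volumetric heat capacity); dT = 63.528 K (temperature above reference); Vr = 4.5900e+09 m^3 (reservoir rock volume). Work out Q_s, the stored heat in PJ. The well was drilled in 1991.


Q_s = Vr * rhoc * dT / 1e12
Q_s = 4.5900e+09 * 2611.8 * 63.528 / 1e12
Q_s = 761.58 PJ


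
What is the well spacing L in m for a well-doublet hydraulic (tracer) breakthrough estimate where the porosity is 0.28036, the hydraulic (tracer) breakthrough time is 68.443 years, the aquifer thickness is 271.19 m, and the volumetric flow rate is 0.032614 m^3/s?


L = sqrt(t_bt*365.25*86400*3*Qv / (pi*hr*phi))
L = sqrt(68.443*365.25*86400*3*0.032614 / (pi*271.19*0.28036))
L = 940.61 m


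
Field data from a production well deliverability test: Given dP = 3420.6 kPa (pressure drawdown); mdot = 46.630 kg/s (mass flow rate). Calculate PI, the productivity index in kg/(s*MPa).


PI = mdot * 1000 / dP
PI = 46.630 * 1000 / 3420.6
PI = 13.632 kg/(s*MPa)


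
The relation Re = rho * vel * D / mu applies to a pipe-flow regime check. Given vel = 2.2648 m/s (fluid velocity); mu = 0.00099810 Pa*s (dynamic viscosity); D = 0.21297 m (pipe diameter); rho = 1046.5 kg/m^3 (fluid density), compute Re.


Re = rho * vel * D / mu
Re = 1046.5 * 2.2648 * 0.21297 / 0.00099810
Re = 5.0572e+05


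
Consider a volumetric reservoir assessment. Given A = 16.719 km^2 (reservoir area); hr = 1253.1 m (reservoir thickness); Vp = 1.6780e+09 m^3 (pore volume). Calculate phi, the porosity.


phi = Vp / (A * 1e6 * hr)
phi = 1.6780e+09 / (16.719 * 1e6 * 1253.1)
phi = 0.080093


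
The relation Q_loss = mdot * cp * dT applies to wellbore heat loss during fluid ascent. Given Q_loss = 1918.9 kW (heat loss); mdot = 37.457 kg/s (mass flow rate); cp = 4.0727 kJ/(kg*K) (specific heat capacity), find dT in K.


dT = Q_loss / (mdot * cp)
dT = 1918.9 / (37.457 * 4.0727)
dT = 12.579 K


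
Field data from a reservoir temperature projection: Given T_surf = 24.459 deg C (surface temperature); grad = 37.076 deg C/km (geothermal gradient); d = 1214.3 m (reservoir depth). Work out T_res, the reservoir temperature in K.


T_res = T_surf + grad * d / 1000
T_res = 24.459 + 37.076 * 1214.3 / 1000
T_res = 69.48039 deg C
Convert to K: 69.48039 + 273.15 = 342.63 K
T_res = 342.63 K


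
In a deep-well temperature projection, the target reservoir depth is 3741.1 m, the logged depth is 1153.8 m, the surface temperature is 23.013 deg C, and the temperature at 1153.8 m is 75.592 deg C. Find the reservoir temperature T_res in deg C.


Step 1: grad = (T_d1 - T_surf)/d1 * 1000 = (75.592 - 23.013)/1153.8 * 1000 = 45.57029 deg C/km
Step 2: T_res = T_surf + grad*d2/1000 = 23.013 + 45.57029*3741.1/1000 = 193.50 deg C
T_res = 193.50 deg C


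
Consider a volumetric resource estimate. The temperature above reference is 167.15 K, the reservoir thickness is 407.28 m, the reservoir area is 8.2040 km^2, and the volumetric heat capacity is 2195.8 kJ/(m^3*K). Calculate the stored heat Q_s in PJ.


Step 1: Vr = A*1e6*hr = 8.204*1e6*407.28 = 3.341325e+09 m^3
Step 2: Q_s = Vr*rhoc*dT/1e12 = 3.341325e+09*2195.8*167.15/1e12 = 1226.4 PJ
Q_s = 1226.4 PJ


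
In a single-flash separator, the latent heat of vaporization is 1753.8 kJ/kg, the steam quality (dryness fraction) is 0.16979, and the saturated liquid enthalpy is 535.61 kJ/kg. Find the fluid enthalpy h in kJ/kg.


h = hf + x * hfg
h = 535.61 + 0.16979 * 1753.8
h = 833.39 kJ/kg


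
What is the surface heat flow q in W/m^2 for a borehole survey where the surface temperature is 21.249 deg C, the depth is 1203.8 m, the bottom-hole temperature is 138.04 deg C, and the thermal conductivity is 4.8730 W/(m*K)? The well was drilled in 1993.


Step 1: grad = (T_d - T_surf)/d * 1000 = (138.04 - 21.249)/1203.8 * 1000 = 97.01861 deg C/km
Step 2: q = k * grad / 1000 = 4.873 * 97.01861 / 1000 = 0.47277 W/m^2
q = 0.47277 W/m^2


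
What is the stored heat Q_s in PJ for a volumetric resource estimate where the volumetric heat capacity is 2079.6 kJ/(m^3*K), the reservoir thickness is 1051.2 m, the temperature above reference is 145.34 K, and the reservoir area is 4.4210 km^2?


Step 1: Vr = A*1e6*hr = 4.421*1e6*1051.2 = 4.647355e+09 m^3
Step 2: Q_s = Vr*rhoc*dT/1e12 = 4.647355e+09*2079.6*145.34/1e12 = 1404.7 PJ
Q_s = 1404.7 PJ


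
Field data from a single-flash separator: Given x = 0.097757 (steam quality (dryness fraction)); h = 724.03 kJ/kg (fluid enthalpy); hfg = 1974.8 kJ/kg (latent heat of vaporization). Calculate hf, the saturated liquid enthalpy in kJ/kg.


hf = h - x * hfg
hf = 724.03 - 0.097757 * 1974.8
hf = 530.98 kJ/kg


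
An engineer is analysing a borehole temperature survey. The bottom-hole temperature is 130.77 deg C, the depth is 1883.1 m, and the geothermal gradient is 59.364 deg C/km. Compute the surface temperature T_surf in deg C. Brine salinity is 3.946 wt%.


T_surf = T_d - grad * d / 1000
T_surf = 130.77 - 59.364 * 1883.1 / 1000
T_surf = 18.982 deg C


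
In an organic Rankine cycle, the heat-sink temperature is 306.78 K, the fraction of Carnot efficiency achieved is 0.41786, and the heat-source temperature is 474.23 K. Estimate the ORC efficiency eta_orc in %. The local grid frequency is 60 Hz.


eta_orc = (1 - Tc/Th) * f * 100
eta_orc = (1 - 306.78/474.23) * 0.41786 * 100
eta_orc = 14.755 %


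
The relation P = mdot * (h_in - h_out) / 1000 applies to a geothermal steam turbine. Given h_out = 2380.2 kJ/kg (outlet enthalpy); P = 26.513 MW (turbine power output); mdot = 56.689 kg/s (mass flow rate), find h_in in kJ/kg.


h_in = h_out + P * 1000 / mdot
h_in = 2380.2 + 26.513 * 1000 / 56.689
h_in = 2847.9 kJ/kg


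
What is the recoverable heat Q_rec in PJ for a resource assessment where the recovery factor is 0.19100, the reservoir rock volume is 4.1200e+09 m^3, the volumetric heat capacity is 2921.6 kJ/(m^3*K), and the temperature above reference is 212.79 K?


Step 1: Q_s = Vr*rhoc*dT/1e12 = 4.1200e+09*2921.6*212.79/1e12 = 2561.352 PJ
Step 2: Q_rec = Q_s * RF = 2561.352 * 0.191 = 489.22 PJ
Q_rec = 489.22 PJ


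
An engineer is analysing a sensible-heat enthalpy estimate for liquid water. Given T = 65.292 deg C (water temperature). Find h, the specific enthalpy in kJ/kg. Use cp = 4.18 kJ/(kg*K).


h = cp * T
h = 4.18 * 65.292
h = 272.92 kJ/kg


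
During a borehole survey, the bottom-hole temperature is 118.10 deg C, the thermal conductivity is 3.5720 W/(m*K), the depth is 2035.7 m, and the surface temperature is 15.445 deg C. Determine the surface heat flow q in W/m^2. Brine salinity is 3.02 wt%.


Step 1: grad = (T_d - T_surf)/d * 1000 = (118.1 - 15.445)/2035.7 * 1000 = 50.42737 deg C/km
Step 2: q = k * grad / 1000 = 3.572 * 50.42737 / 1000 = 0.18013 W/m^2
q = 0.18013 W/m^2


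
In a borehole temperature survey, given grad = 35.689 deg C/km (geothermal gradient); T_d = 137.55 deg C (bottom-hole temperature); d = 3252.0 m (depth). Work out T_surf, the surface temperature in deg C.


T_surf = T_d - grad * d / 1000
T_surf = 137.55 - 35.689 * 3252.0 / 1000
T_surf = 21.489 deg C


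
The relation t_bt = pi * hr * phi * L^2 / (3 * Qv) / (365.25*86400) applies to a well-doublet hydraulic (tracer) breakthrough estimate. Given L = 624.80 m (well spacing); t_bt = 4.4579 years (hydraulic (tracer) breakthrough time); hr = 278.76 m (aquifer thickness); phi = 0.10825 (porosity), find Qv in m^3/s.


Qv = pi*hr*phi*L^2 / (3*t_bt*365.25*86400)
Qv = pi*278.76*0.10825*624.80^2 / (3*4.4579*365.25*86400)
Qv = 0.087687 m^3/s


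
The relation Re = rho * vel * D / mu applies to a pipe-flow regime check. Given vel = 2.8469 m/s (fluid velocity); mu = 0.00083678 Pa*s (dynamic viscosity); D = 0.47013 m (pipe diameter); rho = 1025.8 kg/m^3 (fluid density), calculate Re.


Re = rho * vel * D / mu
Re = 1025.8 * 2.8469 * 0.47013 / 0.00083678
Re = 1.6407e+06


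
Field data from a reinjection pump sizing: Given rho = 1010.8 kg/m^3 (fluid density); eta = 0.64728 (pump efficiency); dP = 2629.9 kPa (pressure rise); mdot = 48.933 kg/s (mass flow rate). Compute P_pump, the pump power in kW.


P_pump = mdot * dP / (rho * eta)
P_pump = 48.933 * 2629.9 / (1010.8 * 0.64728)
P_pump = 196.69 kW


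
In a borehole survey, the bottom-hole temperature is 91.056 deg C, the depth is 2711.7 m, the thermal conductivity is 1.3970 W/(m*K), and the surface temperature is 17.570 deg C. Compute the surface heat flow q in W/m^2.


Step 1: grad = (T_d - T_surf)/d * 1000 = (91.056 - 17.57)/2711.7 * 1000 = 27.09961 deg C/km
Step 2: q = k * grad / 1000 = 1.397 * 27.09961 / 1000 = 0.037858 W/m^2
q = 0.037858 W/m^2


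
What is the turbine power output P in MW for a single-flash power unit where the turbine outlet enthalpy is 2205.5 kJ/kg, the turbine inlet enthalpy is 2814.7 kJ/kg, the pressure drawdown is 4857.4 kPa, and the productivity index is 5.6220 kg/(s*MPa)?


Step 1: mdot = PI * dP / 1000 = 5.622 * 4857.4 / 1000 = 27.30830 kg/s
Step 2: P = mdot*(h_in - h_out)/1000 = 27.30830*(2814.7 - 2205.5)/1000 = 16.636 MW
P = 16.636 MW


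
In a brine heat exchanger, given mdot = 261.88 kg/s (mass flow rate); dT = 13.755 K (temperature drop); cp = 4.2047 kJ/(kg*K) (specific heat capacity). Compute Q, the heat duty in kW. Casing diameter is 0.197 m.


Q = mdot * cp * dT / 1000
Q = 261.88 * 4.2047 * 13.755 / 1000
Q = 15.14600 MW
Convert: 15.14600 MW * 1000.0 = 15146 kW
Q = 15146 kW


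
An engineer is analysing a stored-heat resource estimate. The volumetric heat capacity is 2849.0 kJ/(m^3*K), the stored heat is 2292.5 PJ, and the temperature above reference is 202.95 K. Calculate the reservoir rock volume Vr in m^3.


Vr = Q_s * 1e12 / (rhoc * dT)
Vr = 2292.5 * 1e12 / (2849.0 * 202.95)
Vr = 3.9649e+09 m^3


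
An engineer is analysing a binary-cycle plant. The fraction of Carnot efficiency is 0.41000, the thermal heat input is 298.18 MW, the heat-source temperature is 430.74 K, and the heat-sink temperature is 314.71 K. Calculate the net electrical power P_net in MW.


Step 1: eta = (1 - Tc/Th)*f = (1 - 314.71/430.74)*0.41 = 0.1104432
Step 2: P_net = eta * Q_in = 0.1104432 * 298.18 = 32.932 MW
P_net = 32.932 MW


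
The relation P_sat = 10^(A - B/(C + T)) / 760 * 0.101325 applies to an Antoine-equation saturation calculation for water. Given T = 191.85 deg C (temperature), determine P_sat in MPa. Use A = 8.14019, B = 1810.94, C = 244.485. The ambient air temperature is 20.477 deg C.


P_sat = 10^(A - B/(C + T)) / 760 * 0.101325
P_sat = 10^(8.14019 - 1810.94/(244.485 + 191.85)) / 760 * 0.101325
P_sat = 1.3024 MPa


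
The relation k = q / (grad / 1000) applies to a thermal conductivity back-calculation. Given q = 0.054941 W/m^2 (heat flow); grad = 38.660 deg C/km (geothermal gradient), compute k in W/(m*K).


k = q / (grad / 1000)
k = 0.054941 / (38.660 / 1000)
k = 1.4211 W/(m*K)


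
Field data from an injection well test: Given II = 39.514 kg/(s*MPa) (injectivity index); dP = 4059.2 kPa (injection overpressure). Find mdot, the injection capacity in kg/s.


mdot = II * dP / 1000
mdot = 39.514 * 4059.2 / 1000
mdot = 160.40 kg/s


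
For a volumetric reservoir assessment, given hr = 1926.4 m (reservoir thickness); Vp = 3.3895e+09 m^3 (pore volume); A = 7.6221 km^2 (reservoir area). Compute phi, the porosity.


phi = Vp / (A * 1e6 * hr)
phi = 3.3895e+09 / (7.6221 * 1e6 * 1926.4)
phi = 0.23084


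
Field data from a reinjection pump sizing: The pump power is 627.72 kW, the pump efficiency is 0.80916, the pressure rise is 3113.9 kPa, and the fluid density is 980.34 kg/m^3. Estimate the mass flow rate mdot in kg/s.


mdot = P_pump * rho * eta / dP
mdot = 627.72 * 980.34 * 0.80916 / 3113.9
mdot = 159.91 kg/s


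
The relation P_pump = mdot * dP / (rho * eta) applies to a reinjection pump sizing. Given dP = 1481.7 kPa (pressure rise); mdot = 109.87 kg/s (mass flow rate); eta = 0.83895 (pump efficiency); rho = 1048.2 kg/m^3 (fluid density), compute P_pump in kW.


P_pump = mdot * dP / (rho * eta)
P_pump = 109.87 * 1481.7 / (1048.2 * 0.83895)
P_pump = 185.12 kW


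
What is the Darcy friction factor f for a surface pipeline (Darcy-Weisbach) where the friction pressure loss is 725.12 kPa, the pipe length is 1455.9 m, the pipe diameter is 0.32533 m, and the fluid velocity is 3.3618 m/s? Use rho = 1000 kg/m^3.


f = dP*1000 / ((L/D)*(rho*vel^2/2))
f = 725.12*1000 / ((1455.9/0.32533)*(1000*3.3618^2/2))
f = 0.028674


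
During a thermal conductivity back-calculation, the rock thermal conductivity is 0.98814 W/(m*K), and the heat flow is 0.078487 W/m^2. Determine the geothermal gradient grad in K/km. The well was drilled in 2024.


grad = q / k * 1000
grad = 0.078487 / 0.98814 * 1000
grad = 79.42903 deg C/km
Convert: 79.42903 deg C/km * 1.0 = 79.429 K/km
grad = 79.429 K/km


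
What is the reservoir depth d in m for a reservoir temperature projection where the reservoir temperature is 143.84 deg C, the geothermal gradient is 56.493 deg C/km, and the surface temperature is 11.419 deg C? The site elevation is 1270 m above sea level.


d = (T_res - T_surf) / grad * 1000
d = (143.84 - 11.419) / 56.493 * 1000
d = 2344.0 m


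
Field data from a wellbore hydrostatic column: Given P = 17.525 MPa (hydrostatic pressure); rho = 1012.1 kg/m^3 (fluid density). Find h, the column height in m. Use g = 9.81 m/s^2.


h = P * 1e6 / (g * rho)
h = 17.525 * 1e6 / (9.81 * 1012.1)
h = 1765.1 m


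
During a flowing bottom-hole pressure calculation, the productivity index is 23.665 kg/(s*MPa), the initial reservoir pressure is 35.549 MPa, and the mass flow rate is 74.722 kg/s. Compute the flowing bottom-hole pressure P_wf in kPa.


P_wf = P_i - mdot / PI
P_wf = 35.549 - 74.722 / 23.665
P_wf = 32.39151 MPa
Convert: 32.39151 MPa * 1000.0 = 32392 kPa
P_wf = 32392 kPa


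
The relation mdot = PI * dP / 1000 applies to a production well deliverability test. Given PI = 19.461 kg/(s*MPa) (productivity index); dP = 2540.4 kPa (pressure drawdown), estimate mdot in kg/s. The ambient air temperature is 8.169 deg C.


mdot = PI * dP / 1000
mdot = 19.461 * 2540.4 / 1000
mdot = 49.439 kg/s


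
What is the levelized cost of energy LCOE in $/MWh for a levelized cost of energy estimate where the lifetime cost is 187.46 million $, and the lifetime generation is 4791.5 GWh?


LCOE = C_tot / E_tot * 100
LCOE = 187.46 / 4791.5 * 100
LCOE = 3.912345 cents/kWh
Convert: 3.912345 cents/kWh * 10.0 = 39.123 $/MWh
LCOE = 39.123 $/MWh


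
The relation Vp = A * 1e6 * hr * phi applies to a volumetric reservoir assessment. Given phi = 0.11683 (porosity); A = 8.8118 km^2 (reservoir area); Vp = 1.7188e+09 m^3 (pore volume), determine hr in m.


hr = Vp / (A * 1e6 * phi)
hr = 1.7188e+09 / (8.8118 * 1e6 * 0.11683)
hr = 1669.6 m


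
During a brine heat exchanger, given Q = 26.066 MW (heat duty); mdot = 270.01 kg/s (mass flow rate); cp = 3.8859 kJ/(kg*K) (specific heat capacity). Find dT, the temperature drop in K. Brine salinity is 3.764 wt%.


dT = Q * 1000 / (mdot * cp)
dT = 26.066 * 1000 / (270.01 * 3.8859)
dT = 24.843 K


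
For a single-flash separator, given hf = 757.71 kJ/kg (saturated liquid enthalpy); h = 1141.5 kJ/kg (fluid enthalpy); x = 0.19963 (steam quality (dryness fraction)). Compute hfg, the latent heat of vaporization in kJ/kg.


hfg = (h - hf) / x
hfg = (1141.5 - 757.71) / 0.19963
hfg = 1922.5 kJ/kg


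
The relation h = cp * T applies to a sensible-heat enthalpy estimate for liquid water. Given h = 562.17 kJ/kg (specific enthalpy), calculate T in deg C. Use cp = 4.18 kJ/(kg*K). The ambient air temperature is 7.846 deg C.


T = h / cp
T = 562.17 / 4.18
T = 134.49 deg C


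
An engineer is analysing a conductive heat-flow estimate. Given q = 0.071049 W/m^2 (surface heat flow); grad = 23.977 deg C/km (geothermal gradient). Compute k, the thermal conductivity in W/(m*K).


k = q * 1000 / grad
k = 0.071049 * 1000 / 23.977
k = 2.9632 W/(m*K)


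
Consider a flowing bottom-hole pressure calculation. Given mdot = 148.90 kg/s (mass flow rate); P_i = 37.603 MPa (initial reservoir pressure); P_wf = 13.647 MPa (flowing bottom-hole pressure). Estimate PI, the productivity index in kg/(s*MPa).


PI = mdot / (P_i - P_wf)
PI = 148.90 / (37.603 - 13.647)
PI = 6.2156 kg/(s*MPa)


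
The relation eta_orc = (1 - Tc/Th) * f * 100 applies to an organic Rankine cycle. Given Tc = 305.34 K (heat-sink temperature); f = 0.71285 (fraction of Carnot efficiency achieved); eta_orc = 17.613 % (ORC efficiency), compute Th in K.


Th = Tc / (1 - (eta_orc/100)/f)
Th = 305.34 / (1 - (17.613/100)/0.71285)
Th = 405.54 K


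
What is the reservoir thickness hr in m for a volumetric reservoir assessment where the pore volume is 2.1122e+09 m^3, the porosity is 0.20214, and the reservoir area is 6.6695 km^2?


hr = Vp / (A * 1e6 * phi)
hr = 2.1122e+09 / (6.6695 * 1e6 * 0.20214)
hr = 1566.7 m


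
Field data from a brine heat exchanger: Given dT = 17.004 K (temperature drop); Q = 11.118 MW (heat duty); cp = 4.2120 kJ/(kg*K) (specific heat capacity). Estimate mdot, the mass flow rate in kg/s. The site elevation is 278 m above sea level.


mdot = Q * 1000 / (cp * dT)
mdot = 11.118 * 1000 / (4.2120 * 17.004)
mdot = 155.23 kg/s


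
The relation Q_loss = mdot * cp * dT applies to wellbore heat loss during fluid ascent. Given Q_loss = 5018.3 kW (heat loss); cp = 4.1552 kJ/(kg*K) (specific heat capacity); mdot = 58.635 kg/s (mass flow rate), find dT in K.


dT = Q_loss / (mdot * cp)
dT = 5018.3 / (58.635 * 4.1552)
dT = 20.597 K


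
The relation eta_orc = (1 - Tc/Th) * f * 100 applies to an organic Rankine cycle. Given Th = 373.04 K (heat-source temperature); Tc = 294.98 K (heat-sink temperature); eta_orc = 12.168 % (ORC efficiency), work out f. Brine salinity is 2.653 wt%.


f = (eta_orc/100) / (1 - Tc/Th)
f = (12.168/100) / (1 - 294.98/373.04)
f = 0.58150


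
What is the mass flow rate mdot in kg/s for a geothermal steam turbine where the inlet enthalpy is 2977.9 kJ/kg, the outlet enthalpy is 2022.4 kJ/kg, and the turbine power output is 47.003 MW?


mdot = P * 1000 / (h_in - h_out)
mdot = 47.003 * 1000 / (2977.9 - 2022.4)
mdot = 49.192 kg/s


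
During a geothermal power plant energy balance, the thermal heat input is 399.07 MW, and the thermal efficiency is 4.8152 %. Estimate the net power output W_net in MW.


W_net = eta / 100 * Q_in
W_net = 4.8152 / 100 * 399.07
W_net = 19.216 MW


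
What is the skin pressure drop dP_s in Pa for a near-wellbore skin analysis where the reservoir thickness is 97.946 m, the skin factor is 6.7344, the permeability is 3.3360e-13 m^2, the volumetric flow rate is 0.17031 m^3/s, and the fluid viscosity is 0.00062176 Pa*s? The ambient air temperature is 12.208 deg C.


dP_s = S * q * mu / (2*pi*k*hr) / 1000
dP_s = 6.7344 * 0.17031 * 0.00062176 / (2*pi*3.3360e-13*97.946) / 1000
dP_s = 3473.515 kPa
Convert: 3473.515 kPa * 1000.0 = 3.4735e+06 Pa
dP_s = 3.4735e+06 Pa


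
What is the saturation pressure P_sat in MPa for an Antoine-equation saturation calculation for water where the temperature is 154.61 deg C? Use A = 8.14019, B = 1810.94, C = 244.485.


P_sat = 10^(A - B/(C + T)) / 760 * 0.101325
P_sat = 10^(8.14019 - 1810.94/(244.485 + 154.61)) / 760 * 0.101325
P_sat = 0.53392 MPa


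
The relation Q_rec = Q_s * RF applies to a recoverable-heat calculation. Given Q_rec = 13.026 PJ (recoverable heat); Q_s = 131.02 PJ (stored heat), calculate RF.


RF = Q_rec / Q_s
RF = 13.026 / 131.02
RF = 0.099420


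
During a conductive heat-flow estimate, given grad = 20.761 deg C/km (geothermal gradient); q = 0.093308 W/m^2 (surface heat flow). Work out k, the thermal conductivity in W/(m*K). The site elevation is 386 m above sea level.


k = q * 1000 / grad
k = 0.093308 * 1000 / 20.761
k = 4.4944 W/(m*K)


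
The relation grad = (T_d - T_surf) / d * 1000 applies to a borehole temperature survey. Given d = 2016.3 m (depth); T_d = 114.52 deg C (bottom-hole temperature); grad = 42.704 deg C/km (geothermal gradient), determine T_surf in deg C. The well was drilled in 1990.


T_surf = T_d - grad * d / 1000
T_surf = 114.52 - 42.704 * 2016.3 / 1000
T_surf = 28.416 deg C


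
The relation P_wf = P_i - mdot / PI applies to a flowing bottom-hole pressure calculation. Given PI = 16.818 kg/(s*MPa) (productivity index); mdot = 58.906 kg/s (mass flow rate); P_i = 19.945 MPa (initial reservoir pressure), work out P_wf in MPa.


P_wf = P_i - mdot / PI
P_wf = 19.945 - 58.906 / 16.818
P_wf = 16.442 MPa


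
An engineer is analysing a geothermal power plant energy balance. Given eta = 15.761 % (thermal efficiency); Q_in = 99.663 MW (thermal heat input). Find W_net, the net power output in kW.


W_net = eta / 100 * Q_in
W_net = 15.761 / 100 * 99.663
W_net = 15.70789 MW
Convert: 15.70789 MW * 1000.0 = 15708 kW
W_net = 15708 kW


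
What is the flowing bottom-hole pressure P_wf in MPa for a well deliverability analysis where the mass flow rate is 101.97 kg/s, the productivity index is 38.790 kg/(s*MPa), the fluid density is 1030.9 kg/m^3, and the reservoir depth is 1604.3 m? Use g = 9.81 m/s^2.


Step 1: P_i = rho*g*h/1e6 = 1030.9*9.81*1604.3/1e6 = 16.22449 MPa
Step 2: P_wf = P_i - mdot/PI = 16.22449 - 101.97/38.79 = 13.596 MPa
P_wf = 13.596 MPa


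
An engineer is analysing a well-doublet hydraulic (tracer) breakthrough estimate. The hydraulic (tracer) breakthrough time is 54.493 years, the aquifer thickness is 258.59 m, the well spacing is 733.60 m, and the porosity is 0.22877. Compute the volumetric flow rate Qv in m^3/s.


Qv = pi*hr*phi*L^2 / (3*t_bt*365.25*86400)
Qv = pi*258.59*0.22877*733.60^2 / (3*54.493*365.25*86400)
Qv = 0.019387 m^3/s


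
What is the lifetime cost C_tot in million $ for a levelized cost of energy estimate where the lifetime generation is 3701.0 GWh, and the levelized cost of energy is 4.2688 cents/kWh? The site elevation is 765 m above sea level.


C_tot = LCOE / 100 * E_tot
C_tot = 4.2688 / 100 * 3701.0
C_tot = 157.99 million $


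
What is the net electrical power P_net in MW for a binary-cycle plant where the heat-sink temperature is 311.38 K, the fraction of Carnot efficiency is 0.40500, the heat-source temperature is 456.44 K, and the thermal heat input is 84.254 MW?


Step 1: eta = (1 - Tc/Th)*f = (1 - 311.38/456.44)*0.405 = 0.1287120
Step 2: P_net = eta * Q_in = 0.1287120 * 84.254 = 10.845 MW
P_net = 10.845 MW


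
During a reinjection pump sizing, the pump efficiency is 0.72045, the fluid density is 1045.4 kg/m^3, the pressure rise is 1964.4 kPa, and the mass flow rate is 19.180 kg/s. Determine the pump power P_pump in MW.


P_pump = mdot * dP / (rho * eta)
P_pump = 19.180 * 1964.4 / (1045.4 * 0.72045)
P_pump = 50.02559 kW
Convert: 50.02559 kW * 0.001 = 0.050026 MW
P_pump = 0.050026 MW


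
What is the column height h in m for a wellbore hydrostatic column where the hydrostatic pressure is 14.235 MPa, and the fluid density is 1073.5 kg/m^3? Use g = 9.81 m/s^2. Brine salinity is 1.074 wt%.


h = P * 1e6 / (g * rho)
h = 14.235 * 1e6 / (9.81 * 1073.5)
h = 1351.7 m


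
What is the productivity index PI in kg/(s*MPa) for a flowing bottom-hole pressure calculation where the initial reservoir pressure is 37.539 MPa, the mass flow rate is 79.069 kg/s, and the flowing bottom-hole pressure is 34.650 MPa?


PI = mdot / (P_i - P_wf)
PI = 79.069 / (37.539 - 34.650)
PI = 27.369 kg/(s*MPa)


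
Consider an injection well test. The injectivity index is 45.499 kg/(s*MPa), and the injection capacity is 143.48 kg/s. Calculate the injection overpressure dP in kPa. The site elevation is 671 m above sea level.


dP = mdot * 1000 / II
dP = 143.48 * 1000 / 45.499
dP = 3153.5 kPa


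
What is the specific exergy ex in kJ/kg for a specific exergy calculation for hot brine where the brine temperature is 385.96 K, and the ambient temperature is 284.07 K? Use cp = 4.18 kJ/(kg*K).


ex = cp * ((T_b - T_0) - T_0 * ln(T_b/T_0))
ex = 4.18 * ((385.96 - 284.07) - 284.07 * ln(385.96/284.07))
ex = 61.943 kJ/kg


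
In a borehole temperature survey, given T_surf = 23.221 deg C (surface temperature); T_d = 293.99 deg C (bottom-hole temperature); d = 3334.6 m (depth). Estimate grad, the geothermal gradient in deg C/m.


grad = (T_d - T_surf) / d * 1000
grad = (293.99 - 23.221) / 3334.6 * 1000
grad = 81.19984 deg C/km
Convert: 81.19984 deg C/km * 0.001 = 0.081200 deg C/m
grad = 0.081200 deg C/m


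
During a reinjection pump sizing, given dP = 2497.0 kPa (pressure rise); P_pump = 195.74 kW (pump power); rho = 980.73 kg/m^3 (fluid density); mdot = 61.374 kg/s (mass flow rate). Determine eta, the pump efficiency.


eta = mdot * dP / (rho * P_pump)
eta = 61.374 * 2497.0 / (980.73 * 195.74)
eta = 0.79831


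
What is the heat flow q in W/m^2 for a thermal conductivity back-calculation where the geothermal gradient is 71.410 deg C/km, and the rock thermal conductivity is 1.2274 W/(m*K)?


q = k * grad / 1000
q = 1.2274 * 71.410 / 1000
q = 0.087649 W/m^2


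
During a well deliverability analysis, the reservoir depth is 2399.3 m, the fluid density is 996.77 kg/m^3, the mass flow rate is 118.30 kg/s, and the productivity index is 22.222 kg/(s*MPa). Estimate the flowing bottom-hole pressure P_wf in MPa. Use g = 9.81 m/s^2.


Step 1: P_i = rho*g*h/1e6 = 996.77*9.81*2399.3/1e6 = 23.46111 MPa
Step 2: P_wf = P_i - mdot/PI = 23.46111 - 118.3/22.222 = 18.138 MPa
P_wf = 18.138 MPa


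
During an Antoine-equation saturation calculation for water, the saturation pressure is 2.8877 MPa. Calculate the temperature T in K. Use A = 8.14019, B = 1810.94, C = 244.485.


T = B / (A - log10(P_sat * 760 / 0.101325)) - C
T = 1810.94 / (8.14019 - log10(2.8877 * 760 / 0.101325)) - 244.485
T = 231.5094 deg C
Convert to K: 231.5094 + 273.15 = 504.66 K
T = 504.66 K


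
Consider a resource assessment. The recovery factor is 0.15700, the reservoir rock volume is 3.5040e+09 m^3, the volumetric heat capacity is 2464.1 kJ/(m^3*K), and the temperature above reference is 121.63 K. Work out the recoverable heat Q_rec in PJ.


Step 1: Q_s = Vr*rhoc*dT/1e12 = 3.5040e+09*2464.1*121.63/1e12 = 1050.179 PJ
Step 2: Q_rec = Q_s * RF = 1050.179 * 0.157 = 164.88 PJ
Q_rec = 164.88 PJ


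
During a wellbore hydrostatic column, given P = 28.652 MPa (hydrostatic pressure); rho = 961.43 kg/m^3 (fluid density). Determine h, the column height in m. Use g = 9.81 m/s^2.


h = P * 1e6 / (g * rho)
h = 28.652 * 1e6 / (9.81 * 961.43)
h = 3037.9 m


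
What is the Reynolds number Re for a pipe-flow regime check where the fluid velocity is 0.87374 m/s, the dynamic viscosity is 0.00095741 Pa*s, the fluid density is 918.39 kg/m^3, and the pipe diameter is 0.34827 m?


Re = rho * vel * D / mu
Re = 918.39 * 0.87374 * 0.34827 / 0.00095741
Re = 2.9190e+05


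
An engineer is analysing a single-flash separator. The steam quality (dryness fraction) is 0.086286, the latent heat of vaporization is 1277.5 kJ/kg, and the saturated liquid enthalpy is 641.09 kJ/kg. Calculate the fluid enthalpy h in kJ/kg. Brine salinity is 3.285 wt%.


h = hf + x * hfg
h = 641.09 + 0.086286 * 1277.5
h = 751.32 kJ/kg


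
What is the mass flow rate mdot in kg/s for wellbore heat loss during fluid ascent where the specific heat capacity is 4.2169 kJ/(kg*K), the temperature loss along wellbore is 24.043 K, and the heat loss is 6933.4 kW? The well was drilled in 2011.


mdot = Q_loss / (cp * dT)
mdot = 6933.4 / (4.2169 * 24.043)
mdot = 68.386 kg/s


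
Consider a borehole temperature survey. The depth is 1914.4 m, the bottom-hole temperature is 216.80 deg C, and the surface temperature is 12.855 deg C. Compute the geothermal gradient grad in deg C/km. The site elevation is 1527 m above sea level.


grad = (T_d - T_surf) / d * 1000
grad = (216.80 - 12.855) / 1914.4 * 1000
grad = 106.53 deg C/km


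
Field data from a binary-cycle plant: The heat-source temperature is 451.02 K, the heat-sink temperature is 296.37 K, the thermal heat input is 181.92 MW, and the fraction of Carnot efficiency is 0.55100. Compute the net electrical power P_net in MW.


Step 1: eta = (1 - Tc/Th)*f = (1 - 296.37/451.02)*0.551 = 0.1889321
Step 2: P_net = eta * Q_in = 0.1889321 * 181.92 = 34.371 MW
P_net = 34.371 MW


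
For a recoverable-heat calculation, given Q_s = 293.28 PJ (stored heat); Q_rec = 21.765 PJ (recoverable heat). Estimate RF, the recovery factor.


RF = Q_rec / Q_s
RF = 21.765 / 293.28
RF = 0.074212


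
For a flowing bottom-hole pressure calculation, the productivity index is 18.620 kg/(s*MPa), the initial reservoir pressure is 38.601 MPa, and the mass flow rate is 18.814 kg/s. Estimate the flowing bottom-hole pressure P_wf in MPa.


P_wf = P_i - mdot / PI
P_wf = 38.601 - 18.814 / 18.620
P_wf = 37.591 MPa


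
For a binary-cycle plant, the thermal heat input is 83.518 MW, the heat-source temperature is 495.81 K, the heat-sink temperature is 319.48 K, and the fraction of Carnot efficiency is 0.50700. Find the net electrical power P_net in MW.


Step 1: eta = (1 - Tc/Th)*f = (1 - 319.48/495.81)*0.507 = 0.1803096
Step 2: P_net = eta * Q_in = 0.1803096 * 83.518 = 15.059 MW
P_net = 15.059 MW


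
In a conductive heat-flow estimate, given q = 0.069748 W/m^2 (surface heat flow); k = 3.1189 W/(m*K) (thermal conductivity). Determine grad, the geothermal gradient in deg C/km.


grad = q * 1000 / k
grad = 0.069748 * 1000 / 3.1189
grad = 22.363 deg C/km


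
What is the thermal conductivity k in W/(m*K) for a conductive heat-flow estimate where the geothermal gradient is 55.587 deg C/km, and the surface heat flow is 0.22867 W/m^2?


k = q * 1000 / grad
k = 0.22867 * 1000 / 55.587
k = 4.1137 W/(m*K)


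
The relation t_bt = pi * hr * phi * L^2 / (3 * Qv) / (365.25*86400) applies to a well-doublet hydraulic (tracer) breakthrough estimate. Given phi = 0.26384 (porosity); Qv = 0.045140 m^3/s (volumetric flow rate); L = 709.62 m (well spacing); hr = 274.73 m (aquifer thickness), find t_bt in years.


t_bt = pi * hr * phi * L^2 / (3 * Qv) / (365.25*86400)
t_bt = pi * 274.73 * 0.26384 * 709.62^2 / (3 * 0.045140) / (365.25*86400)
t_bt = 26.833 years


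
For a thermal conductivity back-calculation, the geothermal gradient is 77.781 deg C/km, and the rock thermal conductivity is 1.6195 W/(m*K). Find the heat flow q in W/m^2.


q = k * grad / 1000
q = 1.6195 * 77.781 / 1000
q = 0.12597 W/m^2


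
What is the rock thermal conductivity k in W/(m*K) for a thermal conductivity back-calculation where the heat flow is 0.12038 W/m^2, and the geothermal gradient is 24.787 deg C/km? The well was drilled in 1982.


k = q / (grad / 1000)
k = 0.12038 / (24.787 / 1000)
k = 4.8566 W/(m*K)


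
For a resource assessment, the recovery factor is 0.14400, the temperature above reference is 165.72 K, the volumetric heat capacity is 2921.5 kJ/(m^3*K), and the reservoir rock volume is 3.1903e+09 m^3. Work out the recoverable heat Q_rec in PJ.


Step 1: Q_s = Vr*rhoc*dT/1e12 = 3.1903e+09*2921.5*165.72/1e12 = 1544.587 PJ
Step 2: Q_rec = Q_s * RF = 1544.587 * 0.144 = 222.42 PJ
Q_rec = 222.42 PJ


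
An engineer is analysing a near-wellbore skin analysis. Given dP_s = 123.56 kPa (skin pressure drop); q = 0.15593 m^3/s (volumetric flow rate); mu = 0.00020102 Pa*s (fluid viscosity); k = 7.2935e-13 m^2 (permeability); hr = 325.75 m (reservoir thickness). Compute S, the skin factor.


S = dP_s * 1000 * 2*pi*k*hr / (q*mu)
S = 123.56 * 1000 * 2*pi*7.2935e-13*325.75 / (0.15593*0.00020102)
S = 5.8845
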